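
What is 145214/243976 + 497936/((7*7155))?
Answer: 64378738363/6109768980 ≈ 10.537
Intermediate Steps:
145214/243976 + 497936/((7*7155)) = 145214*(1/243976) + 497936/50085 = 72607/121988 + 497936*(1/50085) = 72607/121988 + 497936/50085 = 64378738363/6109768980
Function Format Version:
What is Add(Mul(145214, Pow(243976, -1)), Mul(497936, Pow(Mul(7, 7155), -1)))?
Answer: Rational(64378738363, 6109768980) ≈ 10.537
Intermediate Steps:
Add(Mul(145214, Pow(243976, -1)), Mul(497936, Pow(Mul(7, 7155), -1))) = Add(Mul(145214, Rational(1, 243976)), Mul(497936, Pow(50085, -1))) = Add(Rational(72607, 121988), Mul(497936, Rational(1, 50085))) = Add(Rational(72607, 121988), Rational(497936, 50085)) = Rational(64378738363, 6109768980)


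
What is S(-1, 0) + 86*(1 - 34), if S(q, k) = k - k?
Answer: -2838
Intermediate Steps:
S(q, k) = 0
S(-1, 0) + 86*(1 - 34) = 0 + 86*(1 - 34) = 0 + 86*(-33) = 0 - 2838 = -2838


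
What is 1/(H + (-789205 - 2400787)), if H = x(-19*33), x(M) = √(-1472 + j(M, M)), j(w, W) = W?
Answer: -3189992/10176048962163 - I*√2099/10176048962163 ≈ -3.1348e-7 - 4.5022e-12*I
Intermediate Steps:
x(M) = √(-1472 + M)
H = I*√2099 (H = √(-1472 - 19*33) = √(-1472 - 627) = √(-2099) = I*√2099 ≈ 45.815*I)
1/(H + (-789205 - 2400787)) = 1/(I*√2099 + (-789205 - 2400787)) = 1/(I*√2099 - 3189992) = 1/(-3189992 + I*√2099)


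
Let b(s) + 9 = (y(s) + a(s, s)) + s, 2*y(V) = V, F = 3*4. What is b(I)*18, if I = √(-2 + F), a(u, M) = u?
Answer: -162 + 45*√10 ≈ -19.698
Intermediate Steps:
F = 12
y(V) = V/2
I = √10 (I = √(-2 + 12) = √10 ≈ 3.1623)
b(s) = -9 + 5*s/2 (b(s) = -9 + ((s/2 + s) + s) = -9 + (3*s/2 + s) = -9 + 5*s/2)
b(I)*18 = (-9 + 5*√10/2)*18 = -162 + 45*√10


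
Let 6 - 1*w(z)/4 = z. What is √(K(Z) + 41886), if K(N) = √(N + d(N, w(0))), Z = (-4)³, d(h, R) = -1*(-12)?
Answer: √(41886 + 2*I*√13) ≈ 204.66 + 0.018*I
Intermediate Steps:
w(z) = 24 - 4*z
d(h, R) = 12
Z = -64
K(N) = √(12 + N) (K(N) = √(N + 12) = √(12 + N))
√(K(Z) + 41886) = √(√(12 - 64) + 41886) = √(√(-52) + 41886) = √(2*I*√13 + 41886) = √(41886 + 2*I*√13)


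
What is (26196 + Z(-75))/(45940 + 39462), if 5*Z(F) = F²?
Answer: 27321/85402 ≈ 0.31991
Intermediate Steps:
Z(F) = F²/5
(26196 + Z(-75))/(45940 + 39462) = (26196 + (⅕)*(-75)²)/(45940 + 39462) = (26196 + (⅕)*5625)/85402 = (26196 + 1125)*(1/85402) = 27321*(1/85402) = 27321/85402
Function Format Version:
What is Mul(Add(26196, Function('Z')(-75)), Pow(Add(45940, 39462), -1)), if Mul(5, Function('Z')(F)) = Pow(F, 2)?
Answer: Rational(27321, 85402) ≈ 0.31991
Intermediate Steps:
Function('Z')(F) = Mul(Rational(1, 5), Pow(F, 2))
Mul(Add(26196, Function('Z')(-75)), Pow(Add(45940, 39462), -1)) = Mul(Add(26196, Mul(Rational(1, 5), Pow(-75, 2))), Pow(Add(45940, 39462), -1)) = Mul(Add(26196, Mul(Rational(1, 5), 5625)), Pow(85402, -1)) = Mul(Add(26196, 1125), Rational(1, 85402)) = Mul(27321, Rational(1, 85402)) = Rational(27321, 85402)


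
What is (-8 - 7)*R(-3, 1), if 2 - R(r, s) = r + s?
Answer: -60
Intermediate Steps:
R(r, s) = 2 - r - s (R(r, s) = 2 - (r + s) = 2 + (-r - s) = 2 - r - s)
(-8 - 7)*R(-3, 1) = (-8 - 7)*(2 - 1*(-3) - 1*1) = -15*(2 + 3 - 1) = -15*4 = -60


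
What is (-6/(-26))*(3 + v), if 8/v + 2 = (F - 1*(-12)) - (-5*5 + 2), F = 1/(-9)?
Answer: 360/481 ≈ 0.74844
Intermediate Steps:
F = -⅑ ≈ -0.11111
v = 9/37 (v = 8/(-2 + ((-⅑ - 1*(-12)) - (-5*5 + 2))) = 8/(-2 + ((-⅑ + 12) - (-25 + 2))) = 8/(-2 + (107/9 - 1*(-23))) = 8/(-2 + (107/9 + 23)) = 8/(-2 + 314/9) = 8/(296/9) = 8*(9/296) = 9/37 ≈ 0.24324)
(-6/(-26))*(3 + v) = (-6/(-26))*(3 + 9/37) = -6*(-1/26)*(120/37) = (3/13)*(120/37) = 360/481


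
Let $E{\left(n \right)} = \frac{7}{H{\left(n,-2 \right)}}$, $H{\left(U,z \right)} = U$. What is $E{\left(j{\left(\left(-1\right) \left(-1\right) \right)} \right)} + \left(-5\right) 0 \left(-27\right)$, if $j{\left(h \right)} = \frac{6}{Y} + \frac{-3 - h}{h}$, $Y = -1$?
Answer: $- \frac{7}{10} \approx -0.7$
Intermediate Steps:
$j{\left(h \right)} = -6 + \frac{-3 - h}{h}$ ($j{\left(h \right)} = \frac{6}{-1} + \frac{-3 - h}{h} = 6 \left(-1\right) + \frac{-3 - h}{h} = -6 + \frac{-3 - h}{h}$)
$E{\left(n \right)} = \frac{7}{n}$
$E{\left(j{\left(\left(-1\right) \left(-1\right) \right)} \right)} + \left(-5\right) 0 \left(-27\right) = \frac{7}{-7 - \frac{3}{\left(-1\right) \left(-1\right)}} + \left(-5\right) 0 \left(-27\right) = \frac{7}{-7 - \frac{3}{1}} + 0 \left(-27\right) = \frac{7}{-7 - 3} + 0 = \frac{7}{-10} + 0 = 7 \left(- \frac{1}{10}\right) + 0 = - \frac{7}{10} + 0 = - \frac{7}{10}$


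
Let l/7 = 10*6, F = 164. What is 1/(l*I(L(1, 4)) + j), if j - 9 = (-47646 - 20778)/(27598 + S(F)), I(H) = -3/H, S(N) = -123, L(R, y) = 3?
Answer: -27475/11360649 ≈ -0.0024184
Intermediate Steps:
l = 420 (l = 7*(10*6) = 7*60 = 420)
j = 178851/27475 (j = 9 + (-47646 - 20778)/(27598 - 123) = 9 - 68424/27475 = 178851/27475 ≈ 6.5096)
1/(l*I(L(1, 4)) + j) = 1/(420*(-3/3) + 178851/27475) = 1/(420*(-3*⅓) + 178851/27475) = 1/(420*(-1) + 178851/27475) = 1/(-420 + 178851/27475) = 1/(-11360649/27475) = -27475/11360649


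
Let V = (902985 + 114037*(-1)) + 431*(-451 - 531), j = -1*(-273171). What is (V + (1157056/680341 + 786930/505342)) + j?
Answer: 6460298571933964/10111908283 ≈ 6.3888e+5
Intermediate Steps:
j = 273171
V = 365706 (V = (902985 - 114037) + 431*(-982) = 788948 - 423242 = 365706)
(V + (1157056/680341 + 786930/505342)) + j = (365706 + (1157056/680341 + 786930/505342)) + 273171 = (365706 + (1157056*(1/680341) + 786930*(1/505342))) + 273171 = (365706 + (1157056/680341 + 23145/14863)) + 273171 = (365706 + 32943815773/10111908283) + 273171 = 3698018474358571/10111908283 + 273171 = 6460298571933964/10111908283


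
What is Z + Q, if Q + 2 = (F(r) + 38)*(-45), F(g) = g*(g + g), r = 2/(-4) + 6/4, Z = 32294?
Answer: 30492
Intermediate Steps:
r = 1 (r = 2*(-¼) + 6*(¼) = -½ + 3/2 = 1)
F(g) = 2*g² (F(g) = g*(2*g) = 2*g²)
Q = -1802 (Q = -2 + (2*1² + 38)*(-45) = -2 + (2*1 + 38)*(-45) = -2 + (2 + 38)*(-45) = -2 + 40*(-45) = -2 - 1800 = -1802)
Z + Q = 32294 - 1802 = 30492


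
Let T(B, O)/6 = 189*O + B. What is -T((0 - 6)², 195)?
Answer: -221346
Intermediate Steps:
T(B, O) = 6*B + 1134*O (T(B, O) = 6*(189*O + B) = 6*(B + 189*O) = 6*B + 1134*O)
-T((0 - 6)², 195) = -(6*(0 - 6)² + 1134*195) = -(6*(-6)² + 221130) = -(6*36 + 221130) = -(216 + 221130) = -1*221346 = -221346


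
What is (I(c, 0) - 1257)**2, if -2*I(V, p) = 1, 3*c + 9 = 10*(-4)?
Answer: 6325225/4 ≈ 1.5813e+6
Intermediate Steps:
c = -49/3 (c = -3 + (10*(-4))/3 = -3 + (1/3)*(-40) = -3 - 40/3 = -49/3 ≈ -16.333)
I(V, p) = -1/2 (I(V, p) = -1/2*1 = -1/2)
(I(c, 0) - 1257)**2 = (-1/2 - 1257)**2 = (-2515/2)**2 = 6325225/4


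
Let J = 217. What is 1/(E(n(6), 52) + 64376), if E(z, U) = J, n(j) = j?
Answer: 1/64593 ≈ 1.5482e-5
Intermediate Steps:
E(z, U) = 217
1/(E(n(6), 52) + 64376) = 1/(217 + 64376) = 1/64593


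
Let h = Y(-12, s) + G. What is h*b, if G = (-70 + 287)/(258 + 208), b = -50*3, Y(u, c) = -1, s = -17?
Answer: 18675/233 ≈ 80.150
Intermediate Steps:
b = -150
G = 217/466 ≈ 0.46567
h = -249/466 (h = -1 + 217/466 = -249/466 ≈ -0.53434)
h*b = -249/466*(-150) = 18675/233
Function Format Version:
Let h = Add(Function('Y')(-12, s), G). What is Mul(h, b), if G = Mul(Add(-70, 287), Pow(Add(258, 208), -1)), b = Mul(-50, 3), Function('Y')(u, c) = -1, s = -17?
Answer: Rational(18675, 233) ≈ 80.150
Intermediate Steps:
b = -150
G = Rational(217, 466) (G = Mul(217, Pow(466, -1)) = Mul(217, Rational(1, 466)) = Rational(217, 466) ≈ 0.46567)
h = Rational(-249, 466) (h = Add(-1, Rational(217, 466)) = Rational(-249, 466) ≈ -0.53434)
Mul(h, b) = Mul(Rational(-249, 466), -150) = Rational(18675, 233)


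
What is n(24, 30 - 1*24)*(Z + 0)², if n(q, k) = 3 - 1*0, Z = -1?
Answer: 3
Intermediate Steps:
n(q, k) = 3 (n(q, k) = 3 + 0 = 3)
n(24, 30 - 1*24)*(Z + 0)² = 3*(-1 + 0)² = 3*(-1)² = 3*1 = 3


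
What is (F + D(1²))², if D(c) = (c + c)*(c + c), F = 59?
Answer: 3969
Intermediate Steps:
D(c) = 4*c² (D(c) = (2*c)*(2*c) = 4*c²)
(F + D(1²))² = (59 + 4*(1²)²)² = (59 + 4*1²)² = (59 + 4*1)² = (59 + 4)² = 63² = 3969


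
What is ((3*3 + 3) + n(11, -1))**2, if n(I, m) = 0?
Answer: 144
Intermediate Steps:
((3*3 + 3) + n(11, -1))**2 = ((3*3 + 3) + 0)**2 = ((9 + 3) + 0)**2 = (12 + 0)**2 = 12**2 = 144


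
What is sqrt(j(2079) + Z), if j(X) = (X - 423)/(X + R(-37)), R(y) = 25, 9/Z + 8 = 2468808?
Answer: 3*sqrt(23042915689367)/16232360 ≈ 0.88717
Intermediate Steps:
Z = 9/2468800 (Z = 9/(-8 + 2468808) = 9/2468800 ≈ 3.6455e-6)
j(X) = (-423 + X)/(25 + X) (j(X) = (X - 423)/(X + 25) = (-423 + X)/(25 + X))
sqrt(j(2079) + Z) = sqrt((-423 + 2079)/(25 + 2079) + 9/2468800) = sqrt(1656/2104 + 9/2468800) = sqrt((1/2104)*1656 + 9/2468800) = sqrt(207/263 + 9/2468800) = sqrt(511043967/649294400) = 3*sqrt(23042915689367)/16232360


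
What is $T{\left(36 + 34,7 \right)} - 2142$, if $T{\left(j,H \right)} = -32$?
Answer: $-2174$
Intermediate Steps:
$T{\left(36 + 34,7 \right)} - 2142 = -32 - 2142 = -2174$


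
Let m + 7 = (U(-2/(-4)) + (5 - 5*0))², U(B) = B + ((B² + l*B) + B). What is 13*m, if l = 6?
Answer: 16341/16 ≈ 1021.3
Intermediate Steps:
U(B) = B² + 8*B (U(B) = B + ((B² + 6*B) + B) = B + (B² + 7*B) = B² + 8*B)
m = 1257/16 (m = -7 + ((-2/(-4))*(8 - 2/(-4)) + (5 - 5*0))² = -7 + ((-2*(-¼))*(8 - 2*(-¼)) + (5 + 0))² = -7 + ((8 + ½)/2 + 5)² = -7 + ((½)*(17/2) + 5)² = -7 + (17/4 + 5)² = -7 + (37/4)² = -7 + 1369/16 = 1257/16 ≈ 78.563)
13*m = 13*(1257/16) = 16341/16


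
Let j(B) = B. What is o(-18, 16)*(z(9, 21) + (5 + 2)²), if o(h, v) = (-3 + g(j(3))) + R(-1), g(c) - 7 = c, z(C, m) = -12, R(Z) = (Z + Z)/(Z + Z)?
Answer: 296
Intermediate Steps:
R(Z) = 1 (R(Z) = (2*Z)/((2*Z)) = (2*Z)*(1/(2*Z)) = 1)
g(c) = 7 + c
o(h, v) = 8 (o(h, v) = (-3 + (7 + 3)) + 1 = (-3 + 10) + 1 = 7 + 1 = 8)
o(-18, 16)*(z(9, 21) + (5 + 2)²) = 8*(-12 + (5 + 2)²) = 8*(-12 + 7²) = 8*(-12 + 49) = 8*37 = 296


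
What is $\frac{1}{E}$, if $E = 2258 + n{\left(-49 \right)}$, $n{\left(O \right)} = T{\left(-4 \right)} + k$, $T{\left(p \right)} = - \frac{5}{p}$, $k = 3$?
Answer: $\frac{4}{9049} \approx 0.00044204$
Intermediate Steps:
$n{\left(O \right)} = \frac{17}{4}$ ($n{\left(O \right)} = - \frac{5}{-4} + 3 = \left(-5\right) \left(- \frac{1}{4}\right) + 3 = \frac{5}{4} + 3 = \frac{17}{4}$)
$E = \frac{9049}{4}$ ($E = 2258 + \frac{17}{4} = \frac{9049}{4} \approx 2262.3$)
$\frac{1}{E} = \frac{1}{\frac{9049}{4}} = \frac{4}{9049}$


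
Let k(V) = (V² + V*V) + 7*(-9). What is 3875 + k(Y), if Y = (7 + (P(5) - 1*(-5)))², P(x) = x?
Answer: 170854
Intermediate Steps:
Y = 289 (Y = (7 + (5 - 1*(-5)))² = (7 + (5 + 5))² = (7 + 10)² = 17² = 289)
k(V) = -63 + 2*V² (k(V) = (V² + V²) - 63 = 2*V² - 63 = -63 + 2*V²)
3875 + k(Y) = 3875 + (-63 + 2*289²) = 3875 + (-63 + 2*83521) = 3875 + (-63 + 167042) = 3875 + 166979 = 170854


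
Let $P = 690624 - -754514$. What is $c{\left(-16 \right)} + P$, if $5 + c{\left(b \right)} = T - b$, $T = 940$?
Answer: $1446089$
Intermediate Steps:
$c{\left(b \right)} = 935 - b$ ($c{\left(b \right)} = -5 - \left(-940 + b\right) = 935 - b$)
$P = 1445138$ ($P = 690624 + 754514 = 1445138$)
$c{\left(-16 \right)} + P = \left(935 - -16\right) + 1445138 = \left(935 + 16\right) + 1445138 = 951 + 1445138 = 1446089$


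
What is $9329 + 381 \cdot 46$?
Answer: $26855$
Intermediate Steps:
$9329 + 381 \cdot 46 = 9329 + 17526 = 26855$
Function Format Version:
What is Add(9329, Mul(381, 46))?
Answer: 26855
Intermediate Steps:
Add(9329, Mul(381, 46)) = Add(9329, 17526) = 26855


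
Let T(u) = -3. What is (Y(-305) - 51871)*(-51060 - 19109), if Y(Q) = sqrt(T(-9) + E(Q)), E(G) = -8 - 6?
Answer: 3639736199 - 70169*I*sqrt(17) ≈ 3.6397e+9 - 2.8931e+5*I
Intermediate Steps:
E(G) = -14
Y(Q) = I*sqrt(17) (Y(Q) = sqrt(-3 - 14) = sqrt(-17) = I*sqrt(17))
(Y(-305) - 51871)*(-51060 - 19109) = (I*sqrt(17) - 51871)*(-51060 - 19109) = (-51871 + I*sqrt(17))*(-70169) = 3639736199 - 70169*I*sqrt(17)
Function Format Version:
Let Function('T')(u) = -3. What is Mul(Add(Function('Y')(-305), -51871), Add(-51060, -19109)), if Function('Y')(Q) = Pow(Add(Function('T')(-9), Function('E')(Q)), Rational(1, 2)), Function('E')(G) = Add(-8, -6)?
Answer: Add(3639736199, Mul(-70169, I, Pow(17, Rational(1, 2)))) ≈ Add(3.6397e+9, Mul(-2.8931e+5, I))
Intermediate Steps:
Function('E')(G) = -14
Function('Y')(Q) = Mul(I, Pow(17, Rational(1, 2))) (Function('Y')(Q) = Pow(Add(-3, -14), Rational(1, 2)) = Pow(-17, Rational(1, 2)) = Mul(I, Pow(17, Rational(1, 2))))
Mul(Add(Function('Y')(-305), -51871), Add(-51060, -19109)) = Mul(Add(Mul(I, Pow(17, Rational(1, 2))), -51871), Add(-51060, -19109)) = Mul(Add(-51871, Mul(I, Pow(17, Rational(1, 2)))), -70169) = Add(3639736199, Mul(-70169, I, Pow(17, Rational(1, 2))))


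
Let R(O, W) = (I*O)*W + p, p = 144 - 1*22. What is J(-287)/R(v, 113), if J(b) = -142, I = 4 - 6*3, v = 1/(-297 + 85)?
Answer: -15052/13723 ≈ -1.0968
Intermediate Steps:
v = -1/212 (v = 1/(-212) = -1/212 ≈ -0.0047170)
I = -14 (I = 4 - 18 = -14)
p = 122 (p = 144 - 22 = 122)
R(O, W) = 122 - 14*O*W (R(O, W) = (-14*O)*W + 122 = -14*O*W + 122 = 122 - 14*O*W)
J(-287)/R(v, 113) = -142/(122 - 14*(-1/212)*113) = -142/(122 + 791/106) = -142/13723/106 = -142*106/13723 = -15052/13723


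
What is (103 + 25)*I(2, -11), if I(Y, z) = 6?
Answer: 768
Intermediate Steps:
(103 + 25)*I(2, -11) = (103 + 25)*6 = 128*6 = 768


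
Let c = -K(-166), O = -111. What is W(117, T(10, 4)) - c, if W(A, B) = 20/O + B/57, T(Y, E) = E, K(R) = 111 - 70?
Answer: 86237/2109 ≈ 40.890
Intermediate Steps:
K(R) = 41
W(A, B) = -20/111 + B/57 (W(A, B) = 20/(-111) + B/57 = 20*(-1/111) + B*(1/57) = -20/111 + B/57)
c = -41 (c = -1*41 = -41)
W(117, T(10, 4)) - c = (-20/111 + (1/57)*4) - 1*(-41) = (-20/111 + 4/57) + 41 = -232/2109 + 41 = 86237/2109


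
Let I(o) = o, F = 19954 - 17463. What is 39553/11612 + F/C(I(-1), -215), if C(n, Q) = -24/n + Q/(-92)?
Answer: 2756982183/28135876 ≈ 97.988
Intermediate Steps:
F = 2491
C(n, Q) = -24/n - Q/92 (C(n, Q) = -24/n + Q*(-1/92) = -24/n - Q/92)
39553/11612 + F/C(I(-1), -215) = 39553/11612 + 2491/(-24/(-1) - 1/92*(-215)) = 39553*(1/11612) + 2491/(-24*(-1) + 215/92) = 39553/11612 + 2491/(24 + 215/92) = 39553/11612 + 2491/(2423/92) = 39553/11612 + 2491*(92/2423) = 39553/11612 + 229172/2423 = 2756982183/28135876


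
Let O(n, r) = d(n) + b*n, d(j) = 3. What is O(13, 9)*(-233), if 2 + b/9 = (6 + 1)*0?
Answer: 53823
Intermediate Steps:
b = -18 (b = -18 + 9*((6 + 1)*0) = -18 + 9*(7*0) = -18 + 9*0 = -18 + 0 = -18)
O(n, r) = 3 - 18*n
O(13, 9)*(-233) = (3 - 18*13)*(-233) = (3 - 234)*(-233) = -231*(-233) = 53823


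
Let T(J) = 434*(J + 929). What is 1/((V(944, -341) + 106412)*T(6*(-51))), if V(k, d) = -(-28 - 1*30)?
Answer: 1/28787571540 ≈ 3.4737e-11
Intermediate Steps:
T(J) = 403186 + 434*J (T(J) = 434*(929 + J) = 403186 + 434*J)
V(k, d) = 58 (V(k, d) = -(-28 - 30) = -1*(-58) = 58)
1/((V(944, -341) + 106412)*T(6*(-51))) = 1/((58 + 106412)*(403186 + 434*(6*(-51)))) = 1/(106470*(403186 + 434*(-306))) = 1/(106470*(403186 - 132804)) = (1/106470)/270382 = (1/106470)*(1/270382) = 1/28787571540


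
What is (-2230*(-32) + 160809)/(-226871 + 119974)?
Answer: -33167/15271 ≈ -2.1719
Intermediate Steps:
(-2230*(-32) + 160809)/(-226871 + 119974) = (71360 + 160809)/(-106897) = 232169*(-1/106897) = -33167/15271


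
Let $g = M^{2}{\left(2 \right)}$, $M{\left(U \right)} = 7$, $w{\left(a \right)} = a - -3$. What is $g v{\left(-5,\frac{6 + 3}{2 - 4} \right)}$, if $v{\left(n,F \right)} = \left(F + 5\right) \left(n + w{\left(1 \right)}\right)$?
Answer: $- \frac{49}{2} \approx -24.5$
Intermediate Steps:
$w{\left(a \right)} = 3 + a$ ($w{\left(a \right)} = a + 3 = 3 + a$)
$v{\left(n,F \right)} = \left(4 + n\right) \left(5 + F\right)$ ($v{\left(n,F \right)} = \left(F + 5\right) \left(n + \left(3 + 1\right)\right) = \left(5 + F\right) \left(n + 4\right) = \left(5 + F\right) \left(4 + n\right) = \left(4 + n\right) \left(5 + F\right)$)
$g = 49$ ($g = 7^{2} = 49$)
$g v{\left(-5,\frac{6 + 3}{2 - 4} \right)} = 49 \left(20 + 4 \frac{6 + 3}{2 - 4} + 5 \left(-5\right) + \frac{6 + 3}{2 - 4} \left(-5\right)\right) = 49 \left(20 + 4 \frac{9}{-2} - 25 + \frac{9}{-2} \left(-5\right)\right) = 49 \left(20 + 4 \cdot 9 \left(- \frac{1}{2}\right) - 25 + 9 \left(- \frac{1}{2}\right) \left(-5\right)\right) = 49 \left(20 + 4 \left(- \frac{9}{2}\right) - 25 - - \frac{45}{2}\right) = 49 \left(20 - 18 - 25 + \frac{45}{2}\right) = 49 \left(- \frac{1}{2}\right) = - \frac{49}{2}$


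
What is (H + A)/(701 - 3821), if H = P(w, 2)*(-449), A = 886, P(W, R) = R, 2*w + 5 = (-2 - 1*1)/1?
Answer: 1/260 ≈ 0.0038462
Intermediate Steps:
w = -4 (w = -5/2 + ((-2 - 1*1)/1)/2 = -5/2 + ((-2 - 1)*1)/2 = -5/2 + (-3*1)/2 = -5/2 + (1/2)*(-3) = -5/2 - 3/2 = -4)
H = -898 (H = 2*(-449) = -898)
(H + A)/(701 - 3821) = (-898 + 886)/(701 - 3821) = -12/(-3120) = -12*(-1/3120) = 1/260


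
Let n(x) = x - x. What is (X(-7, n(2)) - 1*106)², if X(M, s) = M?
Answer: 12769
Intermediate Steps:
n(x) = 0
(X(-7, n(2)) - 1*106)² = (-7 - 1*106)² = (-7 - 106)² = (-113)² = 12769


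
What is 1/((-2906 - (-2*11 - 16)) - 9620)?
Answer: -1/12488 ≈ -8.0077e-5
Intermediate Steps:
1/((-2906 - (-2*11 - 16)) - 9620) = 1/((-2906 - (-22 - 16)) - 9620) = 1/((-2906 - 1*(-38)) - 9620) = 1/((-2906 + 38) - 9620) = 1/(-2868 - 9620) = 1/(-12488) = -1/12488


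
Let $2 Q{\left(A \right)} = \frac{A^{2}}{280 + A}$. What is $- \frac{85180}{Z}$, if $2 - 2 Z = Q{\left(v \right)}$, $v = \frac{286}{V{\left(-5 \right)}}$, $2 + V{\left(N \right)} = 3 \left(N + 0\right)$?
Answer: $- \frac{6478620440}{55609} \approx -1.165 \cdot 10^{5}$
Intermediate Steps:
$V{\left(N \right)} = -2 + 3 N$ ($V{\left(N \right)} = -2 + 3 \left(N + 0\right) = -2 + 3 N$)
$v = - \frac{286}{17}$ ($v = \frac{286}{-2 + 3 \left(-5\right)} = \frac{286}{-2 - 15} = \frac{286}{-17} = 286 \left(- \frac{1}{17}\right) = - \frac{286}{17} \approx -16.824$)
$Q{\left(A \right)} = \frac{A^{2}}{2 \left(280 + A\right)}$ ($Q{\left(A \right)} = \frac{\frac{1}{280 + A} A^{2}}{2} = \frac{A^{2} \frac{1}{280 + A}}{2} = \frac{A^{2}}{2 \left(280 + A\right)}$)
$Z = \frac{55609}{76058}$ ($Z = 1 - \frac{\frac{1}{2} \left(- \frac{286}{17}\right)^{2} \frac{1}{280 - \frac{286}{17}}}{2} = 1 - \frac{\frac{1}{2} \cdot \frac{81796}{289} \frac{1}{\frac{4474}{17}}}{2} = 1 - \frac{\frac{1}{2} \cdot \frac{81796}{289} \cdot \frac{17}{4474}}{2} = 1 - \frac{20449}{76058} = \frac{55609}{76058} \approx 0.73114$)
$- \frac{85180}{Z} = - \frac{85180}{\frac{55609}{76058}} = \left(-85180\right) \frac{76058}{55609} = - \frac{6478620440}{55609}$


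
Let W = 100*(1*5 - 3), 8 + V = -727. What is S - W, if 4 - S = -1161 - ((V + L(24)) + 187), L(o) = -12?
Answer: 405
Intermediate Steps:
V = -735 (V = -8 - 727 = -735)
S = 605 (S = 4 - (-1161 - ((-735 - 12) + 187)) = 4 - (-1161 - (-747 + 187)) = 4 - (-1161 - 1*(-560)) = 4 - (-1161 + 560) = 4 - 1*(-601) = 4 + 601 = 605)
W = 200 (W = 100*(5 - 3) = 100*2 = 200)
S - W = 605 - 1*200 = 605 - 200 = 405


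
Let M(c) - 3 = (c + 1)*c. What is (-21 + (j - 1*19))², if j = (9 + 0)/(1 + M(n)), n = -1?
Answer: 22801/16 ≈ 1425.1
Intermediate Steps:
M(c) = 3 + c*(1 + c) (M(c) = 3 + (c + 1)*c = 3 + (1 + c)*c = 3 + c*(1 + c))
j = 9/4 (j = (9 + 0)/(1 + (3 - 1 + (-1)²)) = 9/(1 + (3 - 1 + 1)) = 9/(1 + 3) = 9/4 ≈ 2.2500)
(-21 + (j - 1*19))² = (-21 + (9/4 - 1*19))² = (-21 + (9/4 - 19))² = (-21 - 67/4)² = (-151/4)² = 22801/16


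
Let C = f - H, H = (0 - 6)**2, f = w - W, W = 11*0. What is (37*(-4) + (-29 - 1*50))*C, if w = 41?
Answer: -1135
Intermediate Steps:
W = 0
f = 41 (f = 41 - 1*0 = 41 + 0 = 41)
H = 36 (H = (-6)**2 = 36)
C = 5 (C = 41 - 1*36 = 41 - 36 = 5)
(37*(-4) + (-29 - 1*50))*C = (37*(-4) + (-29 - 1*50))*5 = (-148 + (-29 - 50))*5 = (-148 - 79)*5 = -227*5 = -1135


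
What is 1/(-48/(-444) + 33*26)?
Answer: 37/31750 ≈ 0.0011654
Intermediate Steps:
1/(-48/(-444) + 33*26) = 1/(-48*(-1/444) + 858) = 1/(4/37 + 858) = 1/(31750/37) = 37/31750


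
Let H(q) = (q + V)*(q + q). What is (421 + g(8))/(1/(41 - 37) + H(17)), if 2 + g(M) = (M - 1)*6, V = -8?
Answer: 1844/1225 ≈ 1.5053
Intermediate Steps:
g(M) = -8 + 6*M (g(M) = -2 + (M - 1)*6 = -2 + (-1 + M)*6 = -2 + (-6 + 6*M) = -8 + 6*M)
H(q) = 2*q*(-8 + q) (H(q) = (q - 8)*(q + q) = (-8 + q)*(2*q) = 2*q*(-8 + q))
(421 + g(8))/(1/(41 - 37) + H(17)) = (421 + (-8 + 6*8))/(1/(41 - 37) + 2*17*(-8 + 17)) = (421 + (-8 + 48))/(1/4 + 2*17*9) = (421 + 40)/(1/4 + 306) = 461/(1225/4) = (4/1225)*461 = 1844/1225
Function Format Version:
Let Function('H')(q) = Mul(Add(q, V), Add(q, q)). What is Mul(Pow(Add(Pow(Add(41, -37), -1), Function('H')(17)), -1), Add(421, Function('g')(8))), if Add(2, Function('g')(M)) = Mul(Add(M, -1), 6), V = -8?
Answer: Rational(1844, 1225) ≈ 1.5053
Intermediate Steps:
Function('g')(M) = Add(-8, Mul(6, M)) (Function('g')(M) = Add(-2, Mul(Add(M, -1), 6)) = Add(-2, Mul(Add(-1, M), 6)) = Add(-2, Add(-6, Mul(6, M))) = Add(-8, Mul(6, M)))
Function('H')(q) = Mul(2, q, Add(-8, q)) (Function('H')(q) = Mul(Add(q, -8), Add(q, q)) = Mul(Add(-8, q), Mul(2, q)) = Mul(2, q, Add(-8, q)))
Mul(Pow(Add(Pow(Add(41, -37), -1), Function('H')(17)), -1), Add(421, Function('g')(8))) = Mul(Pow(Add(Pow(Add(41, -37), -1), Mul(2, 17, Add(-8, 17))), -1), Add(421, Add(-8, Mul(6, 8)))) = Mul(Pow(Add(Pow(4, -1), Mul(2, 17, 9)), -1), Add(421, Add(-8, 48))) = Mul(Pow(Add(Rational(1, 4), 306), -1), Add(421, 40)) = Mul(Pow(Rational(1225, 4), -1), 461) = Mul(Rational(4, 1225), 461) = Rational(1844, 1225)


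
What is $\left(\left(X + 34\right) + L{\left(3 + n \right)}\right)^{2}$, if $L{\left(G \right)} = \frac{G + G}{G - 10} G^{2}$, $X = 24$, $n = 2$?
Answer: $64$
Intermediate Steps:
$L{\left(G \right)} = \frac{2 G^{3}}{-10 + G}$ ($L{\left(G \right)} = \frac{2 G}{-10 + G} G^{2} = \frac{2 G^{3}}{-10 + G}$)
$\left(\left(X + 34\right) + L{\left(3 + n \right)}\right)^{2} = \left(\left(24 + 34\right) + \frac{2 \left(3 + 2\right)^{3}}{-10 + \left(3 + 2\right)}\right)^{2} = \left(58 + \frac{2 \cdot 5^{3}}{-10 + 5}\right)^{2} = \left(58 + 2 \cdot 125 \frac{1}{-5}\right)^{2} = \left(58 + 2 \cdot 125 \left(- \frac{1}{5}\right)\right)^{2} = \left(58 - 50\right)^{2} = 8^{2} = 64$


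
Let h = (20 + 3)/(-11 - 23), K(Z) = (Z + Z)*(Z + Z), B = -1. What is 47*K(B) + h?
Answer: 6369/34 ≈ 187.32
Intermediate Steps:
K(Z) = 4*Z² (K(Z) = (2*Z)*(2*Z) = 4*Z²)
h = -23/34 (h = 23/(-34) = 23*(-1/34) = -23/34 ≈ -0.67647)
47*K(B) + h = 47*(4*(-1)²) - 23/34 = 47*(4*1) - 23/34 = 47*4 - 23/34 = 188 - 23/34 = 6369/34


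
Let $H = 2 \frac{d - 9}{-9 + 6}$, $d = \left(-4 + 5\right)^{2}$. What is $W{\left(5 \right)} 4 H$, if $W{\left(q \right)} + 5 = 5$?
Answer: $0$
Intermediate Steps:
$d = 1$ ($d = 1^{2} = 1$)
$W{\left(q \right)} = 0$ ($W{\left(q \right)} = -5 + 5 = 0$)
$H = \frac{16}{3}$ ($H = 2 \frac{1 - 9}{-9 + 6} = 2 \left(- \frac{8}{-3}\right) = 2 \left(\left(-8\right) \left(- \frac{1}{3}\right)\right) = 2 \cdot \frac{8}{3} = \frac{16}{3} \approx 5.3333$)
$W{\left(5 \right)} 4 H = 0 \cdot 4 \cdot \frac{16}{3} = 0 \cdot \frac{16}{3} = 0$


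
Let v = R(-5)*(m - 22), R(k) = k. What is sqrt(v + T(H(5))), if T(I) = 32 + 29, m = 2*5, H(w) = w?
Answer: 11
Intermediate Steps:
m = 10
T(I) = 61
v = 60 (v = -5*(10 - 22) = -5*(-12) = 60)
sqrt(v + T(H(5))) = sqrt(60 + 61) = sqrt(121) = 11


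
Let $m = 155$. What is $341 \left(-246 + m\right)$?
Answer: $-31031$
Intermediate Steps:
$341 \left(-246 + m\right) = 341 \left(-246 + 155\right) = 341 \left(-91\right) = -31031$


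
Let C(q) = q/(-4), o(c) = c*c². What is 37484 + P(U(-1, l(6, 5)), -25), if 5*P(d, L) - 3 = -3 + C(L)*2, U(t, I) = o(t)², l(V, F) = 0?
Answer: 74973/2 ≈ 37487.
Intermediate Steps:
o(c) = c³
U(t, I) = t⁶ (U(t, I) = (t³)² = t⁶)
C(q) = -q/4 (C(q) = q*(-¼) = -q/4)
P(d, L) = -L/10 (P(d, L) = ⅗ + (-3 - L/4*2)/5 = ⅗ + (-3 - L/2)/5 = ⅗ + (-⅗ - L/10) = -L/10)
37484 + P(U(-1, l(6, 5)), -25) = 37484 - ⅒*(-25) = 37484 + 5/2 = 74973/2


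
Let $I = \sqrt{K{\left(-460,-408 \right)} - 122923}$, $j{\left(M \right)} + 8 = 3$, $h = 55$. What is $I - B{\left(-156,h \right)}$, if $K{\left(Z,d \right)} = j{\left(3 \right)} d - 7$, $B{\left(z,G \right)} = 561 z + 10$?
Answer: $87506 + i \sqrt{120890} \approx 87506.0 + 347.69 i$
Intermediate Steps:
$B{\left(z,G \right)} = 10 + 561 z$
$j{\left(M \right)} = -5$ ($j{\left(M \right)} = -8 + 3 = -5$)
$K{\left(Z,d \right)} = -7 - 5 d$ ($K{\left(Z,d \right)} = - 5 d - 7 = -7 - 5 d$)
$I = i \sqrt{120890}$ ($I = \sqrt{\left(-7 - -2040\right) - 122923} = \sqrt{\left(-7 + 2040\right) - 122923} = \sqrt{2033 - 122923} = \sqrt{-120890} = i \sqrt{120890} \approx 347.69 i$)
$I - B{\left(-156,h \right)} = i \sqrt{120890} - \left(10 + 561 \left(-156\right)\right) = i \sqrt{120890} - \left(10 - 87516\right) = i \sqrt{120890} - -87506 = i \sqrt{120890} + 87506 = 87506 + i \sqrt{120890}$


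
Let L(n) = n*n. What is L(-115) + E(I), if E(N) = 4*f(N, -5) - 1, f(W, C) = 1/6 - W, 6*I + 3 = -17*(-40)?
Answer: 38320/3 ≈ 12773.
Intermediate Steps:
L(n) = n²
I = 677/6 (I = -½ + (-17*(-40))/6 = -½ + (⅙)*680 = -½ + 340/3 = 677/6 ≈ 112.83)
f(W, C) = ⅙ - W
E(N) = -⅓ - 4*N (E(N) = 4*(⅙ - N) - 1 = (⅔ - 4*N) - 1 = -⅓ - 4*N)
L(-115) + E(I) = (-115)² + (-⅓ - 4*677/6) = 13225 + (-⅓ - 1354/3) = 13225 - 1355/3 = 38320/3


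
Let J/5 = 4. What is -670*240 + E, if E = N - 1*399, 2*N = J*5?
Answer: -161149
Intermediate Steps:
J = 20 (J = 5*4 = 20)
N = 50 (N = (20*5)/2 = (½)*100 = 50)
E = -349 (E = 50 - 1*399 = 50 - 399 = -349)
-670*240 + E = -670*240 - 349 = -160800 - 349 = -161149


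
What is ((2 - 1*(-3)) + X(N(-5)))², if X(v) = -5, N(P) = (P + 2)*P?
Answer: 0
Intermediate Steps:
N(P) = P*(2 + P) (N(P) = (2 + P)*P = P*(2 + P))
((2 - 1*(-3)) + X(N(-5)))² = ((2 - 1*(-3)) - 5)² = ((2 + 3) - 5)² = (5 - 5)² = 0² = 0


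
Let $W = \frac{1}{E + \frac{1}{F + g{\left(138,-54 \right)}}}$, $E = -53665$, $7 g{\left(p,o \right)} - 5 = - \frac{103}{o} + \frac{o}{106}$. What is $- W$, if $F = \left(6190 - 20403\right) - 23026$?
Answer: $\frac{746027815}{40035582712009} \approx 1.8634 \cdot 10^{-5}$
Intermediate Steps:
$g{\left(p,o \right)} = \frac{5}{7} - \frac{103}{7 o} + \frac{o}{742}$ ($g{\left(p,o \right)} = \frac{5}{7} + \frac{- \frac{103}{o} + \frac{o}{106}}{7} = \frac{5}{7} + \left(- \frac{103}{7 o} + \frac{o}{742}\right) = \frac{5}{7} - \frac{103}{7 o} + \frac{o}{742}$)
$F = -37239$ ($F = -14213 - 23026 = -37239$)
$W = - \frac{746027815}{40035582712009}$ ($W = \frac{1}{-53665 + \frac{1}{-37239 + \frac{-10918 - 54 \left(530 - 54\right)}{742 \left(-54\right)}}} = \frac{1}{-53665 + \frac{1}{-37239 + \frac{1}{742} \left(- \frac{1}{54}\right) \left(-10918 - 25704\right)}} = \frac{1}{-53665 + \frac{1}{-37239 + \frac{1}{742} \left(- \frac{1}{54}\right) \left(-36622\right)}} = \frac{1}{-53665 + \frac{1}{-37239 + \frac{18311}{20034}}} = \frac{1}{-53665 + \frac{1}{- \frac{746027815}{20034}}} = \frac{1}{-53665 - \frac{20034}{746027815}} = \frac{1}{- \frac{40035582712009}{746027815}} = - \frac{746027815}{40035582712009} \approx -1.8634 \cdot 10^{-5}$)
$- W = \left(-1\right) \left(- \frac{746027815}{40035582712009}\right) = \frac{746027815}{40035582712009}$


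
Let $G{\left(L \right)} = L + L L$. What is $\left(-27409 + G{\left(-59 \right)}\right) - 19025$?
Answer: $-43012$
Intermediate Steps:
$G{\left(L \right)} = L + L^{2}$
$\left(-27409 + G{\left(-59 \right)}\right) - 19025 = \left(-27409 - 59 \left(1 - 59\right)\right) - 19025 = \left(-27409 - -3422\right) - 19025 = \left(-27409 + 3422\right) - 19025 = -23987 - 19025 = -43012$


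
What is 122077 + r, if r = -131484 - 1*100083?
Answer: -109490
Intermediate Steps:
r = -231567 (r = -131484 - 100083 = -231567)
122077 + r = 122077 - 231567 = -109490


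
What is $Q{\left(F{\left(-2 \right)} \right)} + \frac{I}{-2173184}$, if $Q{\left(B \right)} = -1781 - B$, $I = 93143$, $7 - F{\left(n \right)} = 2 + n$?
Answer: $- \frac{3885746135}{2173184} \approx -1788.0$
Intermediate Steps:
$F{\left(n \right)} = 5 - n$ ($F{\left(n \right)} = 7 - \left(2 + n\right) = 5 - n$)
$Q{\left(F{\left(-2 \right)} \right)} + \frac{I}{-2173184} = \left(-1781 - \left(5 - -2\right)\right) + \frac{93143}{-2173184} = \left(-1781 - \left(5 + 2\right)\right) + 93143 \left(- \frac{1}{2173184}\right) = \left(-1781 - 7\right) - \frac{93143}{2173184} = -1788 - \frac{93143}{2173184} = - \frac{3885746135}{2173184}$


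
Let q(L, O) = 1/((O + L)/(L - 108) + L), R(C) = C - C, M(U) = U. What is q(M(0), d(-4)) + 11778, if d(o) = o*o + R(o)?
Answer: 47085/4 ≈ 11771.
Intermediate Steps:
R(C) = 0
d(o) = o² (d(o) = o*o + 0 = o² + 0 = o²)
q(L, O) = 1/(L + (L + O)/(-108 + L)) (q(L, O) = 1/((L + O)/(-108 + L) + L) = 1/(L + (L + O)/(-108 + L)))
q(M(0), d(-4)) + 11778 = (-108 + 0)/((-4)² + 0² - 107*0) + 11778 = -108/(16 + 0 + 0) + 11778 = -108/16 + 11778 = (1/16)*(-108) + 11778 = -27/4 + 11778 = 47085/4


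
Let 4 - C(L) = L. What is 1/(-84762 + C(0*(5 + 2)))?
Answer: -1/84758 ≈ -1.1798e-5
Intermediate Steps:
C(L) = 4 - L
1/(-84762 + C(0*(5 + 2))) = 1/(-84762 + (4 - 0*(5 + 2))) = 1/(-84762 + (4 - 0*7)) = 1/(-84762 + (4 - 1*0)) = 1/(-84762 + (4 + 0)) = 1/(-84762 + 4) = 1/(-84758) = -1/84758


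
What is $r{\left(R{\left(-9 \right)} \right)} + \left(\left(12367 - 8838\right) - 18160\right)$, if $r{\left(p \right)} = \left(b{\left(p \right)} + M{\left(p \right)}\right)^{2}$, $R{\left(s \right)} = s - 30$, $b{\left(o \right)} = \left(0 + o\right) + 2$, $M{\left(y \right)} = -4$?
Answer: $-12950$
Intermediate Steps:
$b{\left(o \right)} = 2 + o$ ($b{\left(o \right)} = o + 2 = 2 + o$)
$R{\left(s \right)} = -30 + s$ ($R{\left(s \right)} = s - 30 = -30 + s$)
$r{\left(p \right)} = \left(-2 + p\right)^{2}$ ($r{\left(p \right)} = \left(\left(2 + p\right) - 4\right)^{2} = \left(-2 + p\right)^{2}$)
$r{\left(R{\left(-9 \right)} \right)} + \left(\left(12367 - 8838\right) - 18160\right) = \left(-2 - 39\right)^{2} + \left(\left(12367 - 8838\right) - 18160\right) = \left(-41\right)^{2} + \left(3529 - 18160\right) = 1681 - 14631 = -12950$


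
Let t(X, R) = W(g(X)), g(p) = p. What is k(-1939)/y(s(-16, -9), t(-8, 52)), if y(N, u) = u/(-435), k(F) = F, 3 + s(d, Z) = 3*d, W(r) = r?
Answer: -843465/8 ≈ -1.0543e+5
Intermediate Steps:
t(X, R) = X
s(d, Z) = -3 + 3*d
y(N, u) = -u/435 (y(N, u) = u*(-1/435) = -u/435)
k(-1939)/y(s(-16, -9), t(-8, 52)) = -1939/((-1/435*(-8))) = -1939/8/435 = -1939*435/8 = -843465/8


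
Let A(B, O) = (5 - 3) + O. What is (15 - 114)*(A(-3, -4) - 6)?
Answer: 792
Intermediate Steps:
A(B, O) = 2 + O
(15 - 114)*(A(-3, -4) - 6) = (15 - 114)*((2 - 4) - 6) = -99*(-2 - 6) = -99*(-8) = 792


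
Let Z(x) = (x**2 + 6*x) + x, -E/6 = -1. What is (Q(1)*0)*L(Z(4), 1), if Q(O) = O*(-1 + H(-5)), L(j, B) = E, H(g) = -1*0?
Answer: 0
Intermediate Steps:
E = 6 (E = -6*(-1) = 6)
Z(x) = x**2 + 7*x
H(g) = 0
L(j, B) = 6
Q(O) = -O (Q(O) = O*(-1 + 0) = O*(-1) = -O)
(Q(1)*0)*L(Z(4), 1) = (-1*1*0)*6 = -1*0*6 = 0*6 = 0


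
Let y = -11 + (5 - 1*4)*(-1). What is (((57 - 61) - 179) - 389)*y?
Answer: 6864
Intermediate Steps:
y = -12 (y = -11 + (5 - 4)*(-1) = -11 + 1*(-1) = -11 - 1 = -12)
(((57 - 61) - 179) - 389)*y = (((57 - 61) - 179) - 389)*(-12) = ((-4 - 179) - 389)*(-12) = (-183 - 389)*(-12) = -572*(-12) = 6864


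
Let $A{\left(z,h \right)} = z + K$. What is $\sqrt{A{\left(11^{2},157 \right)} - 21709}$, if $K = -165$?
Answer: $3 i \sqrt{2417} \approx 147.49 i$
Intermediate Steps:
$A{\left(z,h \right)} = -165 + z$ ($A{\left(z,h \right)} = z - 165 = -165 + z$)
$\sqrt{A{\left(11^{2},157 \right)} - 21709} = \sqrt{\left(-165 + 11^{2}\right) - 21709} = \sqrt{\left(-165 + 121\right) - 21709} = \sqrt{-44 - 21709} = \sqrt{-21753} = 3 i \sqrt{2417}$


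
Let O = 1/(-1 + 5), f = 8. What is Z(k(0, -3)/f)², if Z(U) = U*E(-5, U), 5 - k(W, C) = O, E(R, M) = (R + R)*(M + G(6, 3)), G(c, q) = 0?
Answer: 3258025/262144 ≈ 12.428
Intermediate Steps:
E(R, M) = 2*M*R (E(R, M) = (R + R)*(M + 0) = (2*R)*M = 2*M*R)
O = ¼ (O = 1/4 = ¼ ≈ 0.25000)
k(W, C) = 19/4 (k(W, C) = 5 - 1*¼ = 5 - ¼ = 19/4)
Z(U) = -10*U² (Z(U) = U*(2*U*(-5)) = U*(-10*U) = -10*U²)
Z(k(0, -3)/f)² = (-10*((19/4)/8)²)² = (-10*((19/4)*(⅛))²)² = (-10*(19/32)²)² = (-10*361/1024)² = (-1805/512)² = 3258025/262144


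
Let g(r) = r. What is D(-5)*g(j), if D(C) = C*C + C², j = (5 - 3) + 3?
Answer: 250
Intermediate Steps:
j = 5 (j = 2 + 3 = 5)
D(C) = 2*C² (D(C) = C² + C² = 2*C²)
D(-5)*g(j) = (2*(-5)²)*5 = (2*25)*5 = 50*5 = 250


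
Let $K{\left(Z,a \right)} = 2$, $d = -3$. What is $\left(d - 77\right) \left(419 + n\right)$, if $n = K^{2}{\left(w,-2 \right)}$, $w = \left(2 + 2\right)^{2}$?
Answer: $-33840$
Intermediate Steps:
$w = 16$ ($w = 4^{2} = 16$)
$n = 4$ ($n = 2^{2} = 4$)
$\left(d - 77\right) \left(419 + n\right) = \left(-3 - 77\right) \left(419 + 4\right) = \left(-3 - 77\right) 423 = \left(-80\right) 423 = -33840$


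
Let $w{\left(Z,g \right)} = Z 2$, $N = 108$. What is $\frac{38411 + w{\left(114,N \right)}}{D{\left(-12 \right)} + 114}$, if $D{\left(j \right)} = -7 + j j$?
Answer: $\frac{38639}{251} \approx 153.94$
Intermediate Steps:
$w{\left(Z,g \right)} = 2 Z$
$D{\left(j \right)} = -7 + j^{2}$
$\frac{38411 + w{\left(114,N \right)}}{D{\left(-12 \right)} + 114} = \frac{38411 + 2 \cdot 114}{\left(-7 + \left(-12\right)^{2}\right) + 114} = \frac{38411 + 228}{\left(-7 + 144\right) + 114} = \frac{38639}{137 + 114} = \frac{38639}{251}$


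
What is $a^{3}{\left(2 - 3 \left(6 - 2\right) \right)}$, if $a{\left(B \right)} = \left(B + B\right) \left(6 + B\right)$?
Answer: $512000$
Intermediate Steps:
$a{\left(B \right)} = 2 B \left(6 + B\right)$
$a^{3}{\left(2 - 3 \left(6 - 2\right) \right)} = \left(2 \left(2 - 3 \left(6 - 2\right)\right) \left(6 + \left(2 - 3 \left(6 - 2\right)\right)\right)\right)^{3} = \left(2 \left(2 - 12\right) \left(6 + \left(2 - 12\right)\right)\right)^{3} = \left(2 \left(-10\right) \left(6 - 10\right)\right)^{3} = \left(2 \left(-10\right) \left(-4\right)\right)^{3} = 80^{3} = 512000$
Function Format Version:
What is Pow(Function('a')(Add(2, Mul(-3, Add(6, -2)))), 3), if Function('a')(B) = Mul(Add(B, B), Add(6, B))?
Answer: 512000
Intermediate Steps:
Function('a')(B) = Mul(2, B, Add(6, B)) (Function('a')(B) = Mul(Mul(2, B), Add(6, B)) = Mul(2, B, Add(6, B)))
Pow(Function('a')(Add(2, Mul(-3, Add(6, -2)))), 3) = Pow(Mul(2, Add(2, Mul(-3, Add(6, -2))), Add(6, Add(2, Mul(-3, Add(6, -2))))), 3) = Pow(Mul(2, Add(2, Mul(-3, 4)), Add(6, Add(2, Mul(-3, 4)))), 3) = Pow(Mul(2, Add(2, -12), Add(6, Add(2, -12))), 3) = Pow(Mul(2, -10, Add(6, -10)), 3) = Pow(Mul(2, -10, -4), 3) = Pow(80, 3) = 512000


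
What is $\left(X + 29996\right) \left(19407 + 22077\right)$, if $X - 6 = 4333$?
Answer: $1424353140$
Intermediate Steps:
$X = 4339$ ($X = 6 + 4333 = 4339$)
$\left(X + 29996\right) \left(19407 + 22077\right) = \left(4339 + 29996\right) \left(19407 + 22077\right) = 34335 \cdot 41484 = 1424353140$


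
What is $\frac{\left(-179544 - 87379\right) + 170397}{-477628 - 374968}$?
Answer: $\frac{48263}{426298} \approx 0.11321$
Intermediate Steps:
$\frac{\left(-179544 - 87379\right) + 170397}{-477628 - 374968} = \frac{\left(-179544 - 87379\right) + 170397}{-852596} = \left(-266923 + 170397\right) \left(- \frac{1}{852596}\right) = \left(-96526\right) \left(- \frac{1}{852596}\right) = \frac{48263}{426298}$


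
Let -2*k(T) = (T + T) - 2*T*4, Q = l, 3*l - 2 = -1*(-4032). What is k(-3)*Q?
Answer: -12102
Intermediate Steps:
l = 4034/3 (l = ⅔ + (-1*(-4032))/3 = ⅔ + (⅓)*4032 = ⅔ + 1344 = 4034/3 ≈ 1344.7)
Q = 4034/3 ≈ 1344.7
k(T) = 3*T (k(T) = -((T + T) - 2*T*4)/2 = -(2*T - 8*T)/2 = -(-3)*T = 3*T)
k(-3)*Q = (3*(-3))*(4034/3) = -9*4034/3 = -12102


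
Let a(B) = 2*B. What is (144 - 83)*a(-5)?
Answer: -610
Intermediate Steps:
(144 - 83)*a(-5) = (144 - 83)*(2*(-5)) = 61*(-10) = -610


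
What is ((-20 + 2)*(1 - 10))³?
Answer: 4251528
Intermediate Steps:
((-20 + 2)*(1 - 10))³ = (-18*(-9))³ = 162³ = 4251528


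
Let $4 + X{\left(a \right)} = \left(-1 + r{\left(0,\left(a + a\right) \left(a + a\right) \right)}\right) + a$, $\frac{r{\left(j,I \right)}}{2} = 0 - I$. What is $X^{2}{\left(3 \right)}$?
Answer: $5476$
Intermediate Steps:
$r{\left(j,I \right)} = - 2 I$ ($r{\left(j,I \right)} = 2 \left(0 - I\right) = 2 \left(- I\right) = - 2 I$)
$X{\left(a \right)} = -5 + a - 8 a^{2}$ ($X{\left(a \right)} = -4 - \left(1 - a + 2 \left(a + a\right) \left(a + a\right)\right) = -4 - \left(1 - a + 2 \cdot 2 a 2 a\right) = -4 - \left(1 - a + 2 \cdot 4 a^{2}\right) = -4 - \left(1 - a + 8 a^{2}\right) = -5 + a - 8 a^{2}$)
$X^{2}{\left(3 \right)} = \left(-5 + 3 - 8 \cdot 3^{2}\right)^{2} = \left(-5 + 3 - 72\right)^{2} = \left(-74\right)^{2} = 5476$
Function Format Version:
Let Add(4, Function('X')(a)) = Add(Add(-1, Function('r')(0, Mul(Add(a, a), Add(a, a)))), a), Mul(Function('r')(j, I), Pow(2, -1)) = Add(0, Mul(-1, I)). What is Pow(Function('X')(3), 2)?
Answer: 5476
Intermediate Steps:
Function('r')(j, I) = Mul(-2, I) (Function('r')(j, I) = Mul(2, Add(0, Mul(-1, I))) = Mul(2, Mul(-1, I)) = Mul(-2, I))
Function('X')(a) = Add(-5, a, Mul(-8, Pow(a, 2))) (Function('X')(a) = Add(-4, Add(Add(-1, Mul(-2, Mul(Add(a, a), Add(a, a)))), a)) = Add(-4, Add(Add(-1, Mul(-2, Mul(Mul(2, a), Mul(2, a)))), a)) = Add(-4, Add(Add(-1, Mul(-2, Mul(4, Pow(a, 2)))), a)) = Add(-4, Add(Add(-1, Mul(-8, Pow(a, 2))), a)) = Add(-4, Add(-1, a, Mul(-8, Pow(a, 2)))) = Add(-5, a, Mul(-8, Pow(a, 2))))
Pow(Function('X')(3), 2) = Pow(Add(-5, 3, Mul(-8, Pow(3, 2))), 2) = Pow(Add(-5, 3, Mul(-8, 9)), 2) = Pow(Add(-5, 3, -72), 2) = Pow(-74, 2) = 5476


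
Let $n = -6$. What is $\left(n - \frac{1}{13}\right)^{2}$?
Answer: $\frac{6241}{169} \approx 36.929$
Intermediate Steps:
$\left(n - \frac{1}{13}\right)^{2} = \left(-6 - \frac{1}{13}\right)^{2} = \left(- \frac{79}{13}\right)^{2} = \frac{6241}{169}$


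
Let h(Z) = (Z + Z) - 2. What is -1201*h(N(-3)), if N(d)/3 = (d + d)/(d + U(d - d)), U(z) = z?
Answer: -12010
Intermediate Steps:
N(d) = 6 (N(d) = 3*((d + d)/(d + (d - d))) = 3*((2*d)/(d + 0)) = 3*((2*d)/d) = 3*2 = 6)
h(Z) = -2 + 2*Z (h(Z) = 2*Z - 2 = -2 + 2*Z)
-1201*h(N(-3)) = -1201*(-2 + 2*6) = -1201*(-2 + 12) = -1201*10 = -12010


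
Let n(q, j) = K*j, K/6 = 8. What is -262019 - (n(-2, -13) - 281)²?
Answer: -1081044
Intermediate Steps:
K = 48 (K = 6*8 = 48)
n(q, j) = 48*j
-262019 - (n(-2, -13) - 281)² = -262019 - (48*(-13) - 281)² = -262019 - (-624 - 281)² = -262019 - 1*(-905)² = -262019 - 1*819025 = -262019 - 819025 = -1081044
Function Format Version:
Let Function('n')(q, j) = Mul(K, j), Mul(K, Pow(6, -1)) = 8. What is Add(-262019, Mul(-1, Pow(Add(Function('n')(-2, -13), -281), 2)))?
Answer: -1081044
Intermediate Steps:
K = 48 (K = Mul(6, 8) = 48)
Function('n')(q, j) = Mul(48, j)
Add(-262019, Mul(-1, Pow(Add(Function('n')(-2, -13), -281), 2))) = Add(-262019, Mul(-1, Pow(Add(Mul(48, -13), -281), 2))) = Add(-262019, Mul(-1, Pow(Add(-624, -281), 2))) = Add(-262019, Mul(-1, Pow(-905, 2))) = Add(-262019, Mul(-1, 819025)) = Add(-262019, -819025) = -1081044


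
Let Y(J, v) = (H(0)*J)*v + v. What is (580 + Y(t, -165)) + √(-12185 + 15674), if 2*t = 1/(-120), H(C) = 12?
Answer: 1693/4 + √3489 ≈ 482.32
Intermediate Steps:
t = -1/240 (t = (½)/(-120) = (½)*(-1/120) = -1/240 ≈ -0.0041667)
Y(J, v) = v + 12*J*v (Y(J, v) = (12*J)*v + v = 12*J*v + v = v + 12*J*v)
(580 + Y(t, -165)) + √(-12185 + 15674) = (580 - 165*(1 + 12*(-1/240))) + √(-12185 + 15674) = (580 - 165*(1 - 1/20)) + √3489 = (580 - 165*19/20) + √3489 = (580 - 627/4) + √3489 = 1693/4 + √3489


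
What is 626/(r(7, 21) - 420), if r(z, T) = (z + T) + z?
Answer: -626/385 ≈ -1.6260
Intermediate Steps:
r(z, T) = T + 2*z (r(z, T) = (T + z) + z = T + 2*z)
626/(r(7, 21) - 420) = 626/((21 + 2*7) - 420) = 626/((21 + 14) - 420) = 626/(35 - 420) = 626/(-385) = 626*(-1/385) = -626/385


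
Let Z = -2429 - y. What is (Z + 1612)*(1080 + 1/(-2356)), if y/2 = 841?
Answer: -6358653021/2356 ≈ -2.6989e+6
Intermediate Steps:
y = 1682 (y = 2*841 = 1682)
Z = -4111 (Z = -2429 - 1*1682 = -2429 - 1682 = -4111)
(Z + 1612)*(1080 + 1/(-2356)) = (-4111 + 1612)*(1080 + 1/(-2356)) = -2499*(1080 - 1/2356) = -2499*2544479/2356 = -6358653021/2356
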